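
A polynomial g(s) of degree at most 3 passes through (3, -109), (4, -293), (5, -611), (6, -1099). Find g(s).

Write g(s) = as^3 + bs^2 + cs + d. Substituting each data point gives a linear system:
  27a + 9b + 3c + d = -109
  64a + 16b + 4c + d = -293
  125a + 25b + 5c + d = -611
  216a + 36b + 6c + d = -1099
Solving the system yields a = -6, b = 5, c = 3, d = -1.
So g(s) = -6s^3 + 5s^2 + 3s - 1.
Check: g(3) = -109. ✓

g(s) = -6s^3 + 5s^2 + 3s - 1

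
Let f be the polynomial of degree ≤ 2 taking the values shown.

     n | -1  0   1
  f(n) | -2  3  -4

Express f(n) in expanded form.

Write f(n) = an^2 + bn + c. Substituting each data point gives a linear system:
  a - b + c = -2
  c = 3
  a + b + c = -4
Solving the system yields a = -6, b = -1, c = 3.
So f(n) = -6n^2 - n + 3.
Check: f(-1) = -2. ✓

f(n) = -6n^2 - n + 3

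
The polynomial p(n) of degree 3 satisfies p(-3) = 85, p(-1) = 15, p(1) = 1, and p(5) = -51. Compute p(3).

Using the Lagrange interpolation formula with nodes -3, -1, 1, 5:
  L_0(n) = (n + 1)(n - 1)(n - 5) / -64
  L_1(n) = (n + 3)(n - 1)(n - 5) / 24
  L_2(n) = (n + 3)(n + 1)(n - 5) / -32
  L_3(n) = (n + 3)(n + 1)(n - 1) / 192
Then p(n) = 85·L_0(n) + 15·L_1(n) + 1·L_2(n) - 51·L_3(n).
Expanding and collecting terms gives p(n) = -n^3 + 4n^2 - 6n + 4.
Evaluating at n = 3: p(3) = -5.

-5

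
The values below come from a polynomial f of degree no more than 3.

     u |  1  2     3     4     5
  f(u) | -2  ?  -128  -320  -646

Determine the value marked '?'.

-34

On equispaced nodes a degree-3 polynomial has vanishing fourth forward difference, so
  f(1) - 4·f(2) + 6·f(3) - 4·f(4) + f(5) = 0.
Substituting the known values and solving for f(2):
  -4·f(2) = 136
  f(2) = -34.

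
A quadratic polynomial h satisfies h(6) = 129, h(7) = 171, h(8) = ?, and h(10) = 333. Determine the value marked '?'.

The 3 known points determine the degree-2 polynomial uniquely.
Write h(s) = as^2 + bs + c. Substituting each data point gives a linear system:
  36a + 6b + c = 129
  49a + 7b + c = 171
  100a + 10b + c = 333
Solving the system yields a = 3, b = 3, c = 3.
So h(s) = 3s² + 3s + 3.
Then h(8) = 219.

219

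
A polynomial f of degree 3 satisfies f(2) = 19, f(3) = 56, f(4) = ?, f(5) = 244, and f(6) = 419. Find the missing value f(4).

The 4 known points determine the degree-3 polynomial uniquely.
Write f(s) = as^3 + bs^2 + cs + d. Substituting each data point gives a linear system:
  8a + 4b + 2c + d = 19
  27a + 9b + 3c + d = 56
  125a + 25b + 5c + d = 244
  216a + 36b + 6c + d = 419
Solving the system yields a = 2, b = -1, c = 4, d = -1.
So f(s) = 2s^3 - s^2 + 4s - 1.
Then f(4) = 127.

127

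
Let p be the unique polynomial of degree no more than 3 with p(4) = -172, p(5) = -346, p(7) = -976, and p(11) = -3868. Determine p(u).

p(u) = -3u^3 + u^2 + 4

Write p(u) = au^3 + bu^2 + cu + d. Substituting each data point gives a linear system:
  64a + 16b + 4c + d = -172
  125a + 25b + 5c + d = -346
  343a + 49b + 7c + d = -976
  1331a + 121b + 11c + d = -3868
Solving the system yields a = -3, b = 1, c = 0, d = 4.
So p(u) = -3u^3 + u^2 + 4.
Check: p(7) = -976. ✓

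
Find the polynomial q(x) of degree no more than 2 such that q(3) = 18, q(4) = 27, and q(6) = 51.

Write q(x) = ax^2 + bx + c. Substituting each data point gives a linear system:
  9a + 3b + c = 18
  16a + 4b + c = 27
  36a + 6b + c = 51
Solving the system yields a = 1, b = 2, c = 3.
So q(x) = x^2 + 2x + 3.
Check: q(3) = 18. ✓

q(x) = x^2 + 2x + 3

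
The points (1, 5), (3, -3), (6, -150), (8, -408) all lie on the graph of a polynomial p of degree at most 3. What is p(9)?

-603

Write p(u) = au^3 + bu^2 + cu + d. Substituting each data point gives a linear system:
  a + b + c + d = 5
  27a + 9b + 3c + d = -3
  216a + 36b + 6c + d = -150
  512a + 64b + 8c + d = -408
Solving the system yields a = -1, b = 1, c = 5, d = 0.
So p(u) = -u^3 + u^2 + 5u.
Then p(9) = -603.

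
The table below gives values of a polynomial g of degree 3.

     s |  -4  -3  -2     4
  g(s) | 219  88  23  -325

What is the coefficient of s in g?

-4

Write g(s) = as^3 + bs^2 + cs + d. Substituting each data point gives a linear system:
  -64a + 16b - 4c + d = 219
  -27a + 9b - 3c + d = 88
  -8a + 4b - 2c + d = 23
  64a + 16b + 4c + d = -325
Solving the system yields a = -4, b = -3, c = -4, d = -5.
So g(s) = -4s^3 - 3s^2 - 4s - 5.
The coefficient of s is -4.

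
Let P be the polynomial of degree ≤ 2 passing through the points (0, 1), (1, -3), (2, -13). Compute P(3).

-29

Using the Lagrange interpolation formula with nodes 0, 1, 2:
  L_0(u) = (u - 1)(u - 2) / 2
  L_1(u) = u(u - 2) / -1
  L_2(u) = u(u - 1) / 2
Then P(u) = 1·L_0(u) - 3·L_1(u) - 13·L_2(u).
Expanding and collecting terms gives P(u) = -3u² - u + 1.
Evaluating at u = 3: P(3) = -29.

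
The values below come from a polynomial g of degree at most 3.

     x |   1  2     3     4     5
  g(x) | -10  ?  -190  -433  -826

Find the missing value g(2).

-61

On equispaced nodes a degree-3 polynomial has vanishing fourth forward difference, so
  g(1) - 4·g(2) + 6·g(3) - 4·g(4) + g(5) = 0.
Substituting the known values and solving for g(2):
  -4·g(2) = 244
  g(2) = -61.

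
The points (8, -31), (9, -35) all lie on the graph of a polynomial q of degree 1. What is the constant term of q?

1

Write q(u) = au + b. Substituting each data point gives a linear system:
  8a + b = -31
  9a + b = -35
Solving the system yields a = -4, b = 1.
So q(u) = -4u + 1.
The constant term is 1.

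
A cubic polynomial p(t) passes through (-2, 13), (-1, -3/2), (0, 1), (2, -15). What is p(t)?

Write p(t) = at^3 + bt^2 + ct + d. Substituting each data point gives a linear system:
  -8a + 4b - 2c + d = 13
  -a + b - c + d = -3/2
  d = 1
  8a + 4b + 2c + d = -15
Solving the system yields a = -3, b = -1/2, c = 5, d = 1.
So p(t) = -3t³ - (1/2)t² + 5t + 1.
Check: p(2) = -15. ✓

p(t) = -3t^3 - (1/2)t^2 + 5t + 1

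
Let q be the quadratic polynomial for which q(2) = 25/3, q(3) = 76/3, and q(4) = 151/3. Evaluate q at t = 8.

Write q(t) = at^2 + bt + c. Substituting each data point gives a linear system:
  4a + 2b + c = 25/3
  9a + 3b + c = 76/3
  16a + 4b + c = 151/3
Solving the system yields a = 4, b = -3, c = -5/3.
So q(t) = 4t^2 - 3t - 5/3.
Then q(8) = 691/3.

691/3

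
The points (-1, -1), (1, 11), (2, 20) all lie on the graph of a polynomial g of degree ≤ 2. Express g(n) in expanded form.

Using the Lagrange interpolation formula with nodes -1, 1, 2:
  L_0(n) = (n - 1)(n - 2) / 6
  L_1(n) = (n + 1)(n - 2) / -2
  L_2(n) = (n + 1)(n - 1) / 3
Then g(n) = -1·L_0(n) + 11·L_1(n) + 20·L_2(n).
Expanding and collecting terms gives g(n) = n^2 + 6n + 4.
Check: g(-1) = -1. ✓

g(n) = n^2 + 6n + 4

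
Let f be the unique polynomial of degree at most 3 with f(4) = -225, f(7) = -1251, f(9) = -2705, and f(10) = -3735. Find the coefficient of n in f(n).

-3

Write f(n) = an^3 + bn^2 + cn + d. Substituting each data point gives a linear system:
  64a + 16b + 4c + d = -225
  343a + 49b + 7c + d = -1251
  729a + 81b + 9c + d = -2705
  1000a + 100b + 10c + d = -3735
Solving the system yields a = -4, b = 3, c = -3, d = -5.
So f(n) = -4n^3 + 3n^2 - 3n - 5.
The coefficient of n is -3.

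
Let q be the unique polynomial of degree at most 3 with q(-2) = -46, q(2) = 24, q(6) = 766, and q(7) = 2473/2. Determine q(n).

Using the Lagrange interpolation formula with nodes -2, 2, 6, 7:
  L_0(n) = (n - 2)(n - 6)(n - 7) / -288
  L_1(n) = (n + 2)(n - 6)(n - 7) / 80
  L_2(n) = (n + 2)(n - 2)(n - 7) / -32
  L_3(n) = (n + 2)(n - 2)(n - 6) / 45
Then q(n) = -46·L_0(n) + 24·L_1(n) + 766·L_2(n) + 2473/2·L_3(n).
Expanding and collecting terms gives q(n) = 4n^3 - 3n^2 + (3/2)n + 1.
Check: q(6) = 766. ✓

q(n) = 4n^3 - 3n^2 + (3/2)n + 1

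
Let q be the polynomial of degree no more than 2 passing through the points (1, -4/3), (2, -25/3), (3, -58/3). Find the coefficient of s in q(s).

-1

Write q(s) = as^2 + bs + c. Substituting each data point gives a linear system:
  a + b + c = -4/3
  4a + 2b + c = -25/3
  9a + 3b + c = -58/3
Solving the system yields a = -2, b = -1, c = 5/3.
So q(s) = -2s^2 - s + 5/3.
The coefficient of s is -1.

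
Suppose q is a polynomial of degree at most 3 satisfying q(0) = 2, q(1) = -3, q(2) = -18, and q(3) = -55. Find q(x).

Write q(x) = ax^3 + bx^2 + cx + d. Substituting each data point gives a linear system:
  d = 2
  a + b + c + d = -3
  8a + 4b + 2c + d = -18
  27a + 9b + 3c + d = -55
Solving the system yields a = -2, b = 1, c = -4, d = 2.
So q(x) = -2x^3 + x^2 - 4x + 2.
Check: q(2) = -18. ✓

q(x) = -2x^3 + x^2 - 4x + 2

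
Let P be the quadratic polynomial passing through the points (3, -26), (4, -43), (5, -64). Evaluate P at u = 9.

Forward differences of the values at u = 3, 4, 5:
  P  : -26  -43  -64
  Δ  : -17  -21
  Δ^2: -4
The second differences are constant, confirming degree 2.
Interpolating (Newton forward form) and evaluating at u = 9 gives P(9) = -188.

-188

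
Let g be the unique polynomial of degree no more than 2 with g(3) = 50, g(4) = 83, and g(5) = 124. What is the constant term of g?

-1

Write g(u) = au^2 + bu + c. Substituting each data point gives a linear system:
  9a + 3b + c = 50
  16a + 4b + c = 83
  25a + 5b + c = 124
Solving the system yields a = 4, b = 5, c = -1.
So g(u) = 4u² + 5u - 1.
The constant term is -1.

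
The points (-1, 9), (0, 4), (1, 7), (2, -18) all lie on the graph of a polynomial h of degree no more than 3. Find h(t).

h(t) = -6t^3 + 4t^2 + 5t + 4

Write h(t) = at^3 + bt^2 + ct + d. Substituting each data point gives a linear system:
  -a + b - c + d = 9
  d = 4
  a + b + c + d = 7
  8a + 4b + 2c + d = -18
Solving the system yields a = -6, b = 4, c = 5, d = 4.
So h(t) = -6t³ + 4t² + 5t + 4.
Check: h(-1) = 9. ✓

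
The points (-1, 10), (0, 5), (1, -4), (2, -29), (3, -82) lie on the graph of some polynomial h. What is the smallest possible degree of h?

Forward differences of the values at x = -1, 0, 1, 2, 3:
  h  : 10  5  -4  -29  -82
  Δ  : -5  -9  -25  -53
  Δ^2: -4  -16  -28
  Δ^3: -12  -12
  Δ^4: 0
The third differences are constant (-12) and nonzero, while all higher differences vanish, so the minimal degree is 3.

3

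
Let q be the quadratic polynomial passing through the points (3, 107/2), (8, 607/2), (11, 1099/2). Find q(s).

Write q(s) = as^2 + bs + c. Substituting each data point gives a linear system:
  9a + 3b + c = 107/2
  64a + 8b + c = 607/2
  121a + 11b + c = 1099/2
Solving the system yields a = 4, b = 6, c = -1/2.
So q(s) = 4s^2 + 6s - 1/2.
Check: q(8) = 607/2. ✓

q(s) = 4s^2 + 6s - 1/2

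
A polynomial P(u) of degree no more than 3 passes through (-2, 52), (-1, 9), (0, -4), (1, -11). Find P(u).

Write P(u) = au^3 + bu^2 + cu + d. Substituting each data point gives a linear system:
  -8a + 4b - 2c + d = 52
  -a + b - c + d = 9
  d = -4
  a + b + c + d = -11
Solving the system yields a = -4, b = 3, c = -6, d = -4.
So P(u) = -4u³ + 3u² - 6u - 4.
Check: P(0) = -4. ✓

P(u) = -4u^3 + 3u^2 - 6u - 4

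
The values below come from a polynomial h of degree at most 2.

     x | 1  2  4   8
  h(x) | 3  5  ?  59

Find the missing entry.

15

The 3 known points determine the degree-2 polynomial uniquely.
Write h(x) = ax^2 + bx + c. Substituting each data point gives a linear system:
  a + b + c = 3
  4a + 2b + c = 5
  64a + 8b + c = 59
Solving the system yields a = 1, b = -1, c = 3.
So h(x) = x² - x + 3.
Then h(4) = 15.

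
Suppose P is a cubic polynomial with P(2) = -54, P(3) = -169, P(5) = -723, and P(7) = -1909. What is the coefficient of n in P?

Write P(n) = an^3 + bn^2 + cn + d. Substituting each data point gives a linear system:
  8a + 4b + 2c + d = -54
  27a + 9b + 3c + d = -169
  125a + 25b + 5c + d = -723
  343a + 49b + 7c + d = -1909
Solving the system yields a = -5, b = -4, c = 0, d = 2.
So P(n) = -5n^3 - 4n^2 + 2.
The coefficient of n is 0.

0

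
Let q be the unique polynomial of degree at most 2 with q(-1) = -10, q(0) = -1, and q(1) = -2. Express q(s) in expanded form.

Write q(s) = as^2 + bs + c. Substituting each data point gives a linear system:
  a - b + c = -10
  c = -1
  a + b + c = -2
Solving the system yields a = -5, b = 4, c = -1.
So q(s) = -5s^2 + 4s - 1.
Check: q(-1) = -10. ✓

q(s) = -5s^2 + 4s - 1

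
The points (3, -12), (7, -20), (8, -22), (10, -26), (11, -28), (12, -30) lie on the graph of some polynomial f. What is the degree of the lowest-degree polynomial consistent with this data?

1

Divided differences on the nodes 3, 7, 8, 10, 11, 12:
  order 0: -12  -20  -22  -26  -28  -30
  order 1: -2  -2  -2  -2  -2
  order 2: 0  0  0  0
  order 3: 0  0  0
  order 4: 0  0
  order 5: 0
The order-1 divided differences are all -2 (nonzero) and every higher order vanishes, so the data lies on a polynomial of degree exactly 1.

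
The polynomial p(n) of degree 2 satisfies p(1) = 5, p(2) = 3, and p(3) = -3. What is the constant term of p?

Write p(n) = an^2 + bn + c. Substituting each data point gives a linear system:
  a + b + c = 5
  4a + 2b + c = 3
  9a + 3b + c = -3
Solving the system yields a = -2, b = 4, c = 3.
So p(n) = -2n² + 4n + 3.
The constant term is 3.

3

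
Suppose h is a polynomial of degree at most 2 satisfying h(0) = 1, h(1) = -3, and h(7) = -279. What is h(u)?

Write h(u) = au^2 + bu + c. Substituting each data point gives a linear system:
  c = 1
  a + b + c = -3
  49a + 7b + c = -279
Solving the system yields a = -6, b = 2, c = 1.
So h(u) = -6u² + 2u + 1.
Check: h(0) = 1. ✓

h(u) = -6u^2 + 2u + 1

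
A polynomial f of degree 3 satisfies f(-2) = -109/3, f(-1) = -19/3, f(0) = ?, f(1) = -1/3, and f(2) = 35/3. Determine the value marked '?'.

On equispaced nodes a degree-3 polynomial has vanishing fourth forward difference, so
  f(-2) - 4·f(-1) + 6·f(0) - 4·f(1) + f(2) = 0.
Substituting the known values and solving for f(0):
  6·f(0) = -2
  f(0) = -1/3.

-1/3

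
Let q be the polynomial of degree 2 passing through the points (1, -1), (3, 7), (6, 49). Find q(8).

97

Write q(n) = an^2 + bn + c. Substituting each data point gives a linear system:
  a + b + c = -1
  9a + 3b + c = 7
  36a + 6b + c = 49
Solving the system yields a = 2, b = -4, c = 1.
So q(n) = 2n^2 - 4n + 1.
Then q(8) = 97.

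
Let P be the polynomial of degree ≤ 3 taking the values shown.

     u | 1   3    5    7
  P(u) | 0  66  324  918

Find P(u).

Write P(u) = au^3 + bu^2 + cu + d. Substituting each data point gives a linear system:
  a + b + c + d = 0
  27a + 9b + 3c + d = 66
  125a + 25b + 5c + d = 324
  343a + 49b + 7c + d = 918
Solving the system yields a = 3, b = -3, c = 6, d = -6.
So P(u) = 3u³ - 3u² + 6u - 6.
Check: P(5) = 324. ✓

P(u) = 3u^3 - 3u^2 + 6u - 6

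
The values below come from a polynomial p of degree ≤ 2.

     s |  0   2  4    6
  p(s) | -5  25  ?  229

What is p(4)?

103

On equispaced nodes a degree-2 polynomial has vanishing third forward difference, so
  - p(0) + 3·p(2) - 3·p(4) + p(6) = 0.
Substituting the known values and solving for p(4):
  -3·p(4) = -309
  p(4) = 103.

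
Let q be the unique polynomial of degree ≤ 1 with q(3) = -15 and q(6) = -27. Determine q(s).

q(s) = -4s - 3

Write q(s) = as + b. Substituting each data point gives a linear system:
  3a + b = -15
  6a + b = -27
Solving the system yields a = -4, b = -3.
So q(s) = -4s - 3.
Check: q(6) = -27. ✓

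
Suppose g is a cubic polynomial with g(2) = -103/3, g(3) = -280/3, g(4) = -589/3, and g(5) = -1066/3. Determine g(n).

Write g(n) = an^3 + bn^2 + cn + d. Substituting each data point gives a linear system:
  8a + 4b + 2c + d = -103/3
  27a + 9b + 3c + d = -280/3
  64a + 16b + 4c + d = -589/3
  125a + 25b + 5c + d = -1066/3
Solving the system yields a = -2, b = -4, c = -1, d = -1/3.
So g(n) = -2n^3 - 4n^2 - n - 1/3.
Check: g(2) = -103/3. ✓

g(n) = -2n^3 - 4n^2 - n - 1/3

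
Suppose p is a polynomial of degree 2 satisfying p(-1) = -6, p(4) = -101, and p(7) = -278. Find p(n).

Write p(n) = an^2 + bn + c. Substituting each data point gives a linear system:
  a - b + c = -6
  16a + 4b + c = -101
  49a + 7b + c = -278
Solving the system yields a = -5, b = -4, c = -5.
So p(n) = -5n^2 - 4n - 5.
Check: p(4) = -101. ✓

p(n) = -5n^2 - 4n - 5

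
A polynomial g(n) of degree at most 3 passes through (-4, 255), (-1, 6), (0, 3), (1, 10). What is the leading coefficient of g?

-3

Write g(n) = an^3 + bn^2 + cn + d. Substituting each data point gives a linear system:
  -64a + 16b - 4c + d = 255
  -a + b - c + d = 6
  d = 3
  a + b + c + d = 10
Solving the system yields a = -3, b = 5, c = 5, d = 3.
So g(n) = -3n^3 + 5n^2 + 5n + 3.
The leading coefficient is -3.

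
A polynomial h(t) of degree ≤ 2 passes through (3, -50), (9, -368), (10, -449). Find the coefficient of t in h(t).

-5

Write h(t) = at^2 + bt + c. Substituting each data point gives a linear system:
  9a + 3b + c = -50
  81a + 9b + c = -368
  100a + 10b + c = -449
Solving the system yields a = -4, b = -5, c = 1.
So h(t) = -4t^2 - 5t + 1.
The coefficient of t is -5.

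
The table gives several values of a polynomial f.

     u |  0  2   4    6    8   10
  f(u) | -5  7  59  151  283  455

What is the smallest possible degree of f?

Forward differences of the values at u = 0, 2, 4, 6, 8, 10:
  f  : -5  7  59  151  283  455
  Δ  : 12  52  92  132  172
  Δ^2: 40  40  40  40
  Δ^3: 0  0  0
  Δ^4: 0  0
  Δ^5: 0
The second differences are constant (40) and nonzero, while all higher differences vanish, so the minimal degree is 2.

2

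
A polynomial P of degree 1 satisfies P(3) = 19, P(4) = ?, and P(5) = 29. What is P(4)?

24

The 2 known points determine the degree-1 polynomial uniquely.
Write P(u) = au + b. Substituting each data point gives a linear system:
  3a + b = 19
  5a + b = 29
Solving the system yields a = 5, b = 4.
So P(u) = 5u + 4.
Then P(4) = 24.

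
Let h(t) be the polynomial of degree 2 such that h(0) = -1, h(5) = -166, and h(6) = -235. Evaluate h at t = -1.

Using the Lagrange interpolation formula with nodes 0, 5, 6:
  L_0(t) = (t - 5)(t - 6) / 30
  L_1(t) = t(t - 6) / -5
  L_2(t) = t(t - 5) / 6
Then h(t) = -1·L_0(t) - 166·L_1(t) - 235·L_2(t).
Expanding and collecting terms gives h(t) = -6t^2 - 3t - 1.
Evaluating at t = -1: h(-1) = -4.

-4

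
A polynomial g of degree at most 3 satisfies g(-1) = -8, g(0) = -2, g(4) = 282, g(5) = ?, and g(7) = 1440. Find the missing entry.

538

The 4 known points determine the degree-3 polynomial uniquely.
Write g(x) = ax^3 + bx^2 + cx + d. Substituting each data point gives a linear system:
  -a + b - c + d = -8
  d = -2
  64a + 16b + 4c + d = 282
  343a + 49b + 7c + d = 1440
Solving the system yields a = 4, b = 1, c = 3, d = -2.
So g(x) = 4x^3 + x^2 + 3x - 2.
Then g(5) = 538.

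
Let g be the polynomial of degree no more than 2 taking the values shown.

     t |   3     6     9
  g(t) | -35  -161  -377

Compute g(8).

-295

Using the Lagrange interpolation formula with nodes 3, 6, 9:
  L_0(t) = (t - 6)(t - 9) / 18
  L_1(t) = (t - 3)(t - 9) / -9
  L_2(t) = (t - 3)(t - 6) / 18
Then g(t) = -35·L_0(t) - 161·L_1(t) - 377·L_2(t).
Expanding and collecting terms gives g(t) = -5t^2 + 3t + 1.
Evaluating at t = 8: g(8) = -295.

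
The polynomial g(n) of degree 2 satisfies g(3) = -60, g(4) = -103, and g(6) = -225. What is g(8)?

Write g(n) = an^2 + bn + c. Substituting each data point gives a linear system:
  9a + 3b + c = -60
  16a + 4b + c = -103
  36a + 6b + c = -225
Solving the system yields a = -6, b = -1, c = -3.
So g(n) = -6n^2 - n - 3.
Then g(8) = -395.

-395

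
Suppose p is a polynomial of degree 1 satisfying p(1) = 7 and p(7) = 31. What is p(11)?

47

Using the Lagrange interpolation formula with nodes 1, 7:
  L_0(n) = (n - 7) / -6
  L_1(n) = (n - 1) / 6
Then p(n) = 7·L_0(n) + 31·L_1(n).
Expanding and collecting terms gives p(n) = 4n + 3.
Evaluating at n = 11: p(11) = 47.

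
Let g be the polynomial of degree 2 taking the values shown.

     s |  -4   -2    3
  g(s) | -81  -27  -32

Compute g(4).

Write g(s) = as^2 + bs + c. Substituting each data point gives a linear system:
  16a - 4b + c = -81
  4a - 2b + c = -27
  9a + 3b + c = -32
Solving the system yields a = -4, b = 3, c = -5.
So g(s) = -4s^2 + 3s - 5.
Then g(4) = -57.

-57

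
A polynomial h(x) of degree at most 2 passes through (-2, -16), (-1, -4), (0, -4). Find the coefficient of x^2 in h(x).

Write h(x) = ax^2 + bx + c. Substituting each data point gives a linear system:
  4a - 2b + c = -16
  a - b + c = -4
  c = -4
Solving the system yields a = -6, b = -6, c = -4.
So h(x) = -6x^2 - 6x - 4.
The leading coefficient is -6.

-6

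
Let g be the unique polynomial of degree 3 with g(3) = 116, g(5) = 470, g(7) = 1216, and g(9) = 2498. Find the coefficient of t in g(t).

-2

Write g(t) = at^3 + bt^2 + ct + d. Substituting each data point gives a linear system:
  27a + 9b + 3c + d = 116
  125a + 25b + 5c + d = 470
  343a + 49b + 7c + d = 1216
  729a + 81b + 9c + d = 2498
Solving the system yields a = 3, b = 4, c = -2, d = 5.
So g(t) = 3t^3 + 4t^2 - 2t + 5.
The coefficient of t is -2.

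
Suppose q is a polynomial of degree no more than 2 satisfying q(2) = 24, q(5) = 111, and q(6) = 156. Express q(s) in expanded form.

q(s) = 4s^2 + s + 6

Write q(s) = as^2 + bs + c. Substituting each data point gives a linear system:
  4a + 2b + c = 24
  25a + 5b + c = 111
  36a + 6b + c = 156
Solving the system yields a = 4, b = 1, c = 6.
So q(s) = 4s² + s + 6.
Check: q(6) = 156. ✓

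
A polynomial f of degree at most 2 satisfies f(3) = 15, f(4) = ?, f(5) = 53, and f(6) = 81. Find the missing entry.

31

On equispaced nodes a degree-2 polynomial has vanishing third forward difference, so
  - f(3) + 3·f(4) - 3·f(5) + f(6) = 0.
Substituting the known values and solving for f(4):
  3·f(4) = 93
  f(4) = 31.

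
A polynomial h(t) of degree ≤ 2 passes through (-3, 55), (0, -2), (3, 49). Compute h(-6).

Write h(t) = at^2 + bt + c. Substituting each data point gives a linear system:
  9a - 3b + c = 55
  c = -2
  9a + 3b + c = 49
Solving the system yields a = 6, b = -1, c = -2.
So h(t) = 6t^2 - t - 2.
Then h(-6) = 220.

220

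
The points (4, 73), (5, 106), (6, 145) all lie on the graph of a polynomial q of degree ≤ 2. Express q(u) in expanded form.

q(u) = 3u^2 + 6u + 1

Using the Lagrange interpolation formula with nodes 4, 5, 6:
  L_0(u) = (u - 5)(u - 6) / 2
  L_1(u) = (u - 4)(u - 6) / -1
  L_2(u) = (u - 4)(u - 5) / 2
Then q(u) = 73·L_0(u) + 106·L_1(u) + 145·L_2(u).
Expanding and collecting terms gives q(u) = 3u² + 6u + 1.
Check: q(4) = 73. ✓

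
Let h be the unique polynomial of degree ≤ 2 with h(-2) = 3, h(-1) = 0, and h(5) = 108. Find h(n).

Write h(n) = an^2 + bn + c. Substituting each data point gives a linear system:
  4a - 2b + c = 3
  a - b + c = 0
  25a + 5b + c = 108
Solving the system yields a = 3, b = 6, c = 3.
So h(n) = 3n^2 + 6n + 3.
Check: h(-2) = 3. ✓

h(n) = 3n^2 + 6n + 3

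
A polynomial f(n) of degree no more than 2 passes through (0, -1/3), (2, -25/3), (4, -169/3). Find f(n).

Using the Lagrange interpolation formula with nodes 0, 2, 4:
  L_0(n) = (n - 2)(n - 4) / 8
  L_1(n) = n(n - 4) / -4
  L_2(n) = n(n - 2) / 8
Then f(n) = -1/3·L_0(n) - 25/3·L_1(n) - 169/3·L_2(n).
Expanding and collecting terms gives f(n) = -5n^2 + 6n - 1/3.
Check: f(2) = -25/3. ✓

f(n) = -5n^2 + 6n - 1/3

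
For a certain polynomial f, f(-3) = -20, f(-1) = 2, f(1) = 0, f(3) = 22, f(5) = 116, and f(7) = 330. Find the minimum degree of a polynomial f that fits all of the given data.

3

Forward differences of the values at n = -3, -1, 1, 3, 5, 7:
  f  : -20  2  0  22  116  330
  Δ  : 22  -2  22  94  214
  Δ^2: -24  24  72  120
  Δ^3: 48  48  48
  Δ^4: 0  0
  Δ^5: 0
The third differences are constant (48) and nonzero, while all higher differences vanish, so the minimal degree is 3.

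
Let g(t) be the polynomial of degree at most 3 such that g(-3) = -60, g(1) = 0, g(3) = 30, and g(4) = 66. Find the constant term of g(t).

-6

Write g(t) = at^3 + bt^2 + ct + d. Substituting each data point gives a linear system:
  -27a + 9b - 3c + d = -60
  a + b + c + d = 0
  27a + 9b + 3c + d = 30
  64a + 16b + 4c + d = 66
Solving the system yields a = 1, b = -1, c = 6, d = -6.
So g(t) = t³ - t² + 6t - 6.
The constant term is -6.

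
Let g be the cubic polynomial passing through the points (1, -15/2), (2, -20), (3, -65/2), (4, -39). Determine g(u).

Write g(u) = au^3 + bu^2 + cu + d. Substituting each data point gives a linear system:
  a + b + c + d = -15/2
  8a + 4b + 2c + d = -20
  27a + 9b + 3c + d = -65/2
  64a + 16b + 4c + d = -39
Solving the system yields a = 1, b = -6, c = -3/2, d = -1.
So g(u) = u^3 - 6u^2 - (3/2)u - 1.
Check: g(1) = -15/2. ✓

g(u) = u^3 - 6u^2 - (3/2)u - 1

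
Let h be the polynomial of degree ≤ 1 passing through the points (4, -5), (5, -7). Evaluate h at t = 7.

Using the Lagrange interpolation formula with nodes 4, 5:
  L_0(t) = (t - 5) / -1
  L_1(t) = (t - 4) / 1
Then h(t) = -5·L_0(t) - 7·L_1(t).
Expanding and collecting terms gives h(t) = -2t + 3.
Evaluating at t = 7: h(7) = -11.

-11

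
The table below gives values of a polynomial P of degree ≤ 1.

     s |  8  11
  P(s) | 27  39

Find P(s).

P(s) = 4s - 5

Write P(s) = as + b. Substituting each data point gives a linear system:
  8a + b = 27
  11a + b = 39
Solving the system yields a = 4, b = -5.
So P(s) = 4s - 5.
Check: P(8) = 27. ✓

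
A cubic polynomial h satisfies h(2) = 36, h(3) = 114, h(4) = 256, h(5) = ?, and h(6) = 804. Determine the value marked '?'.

480

On equispaced nodes a degree-3 polynomial has vanishing fourth forward difference, so
  h(2) - 4·h(3) + 6·h(4) - 4·h(5) + h(6) = 0.
Substituting the known values and solving for h(5):
  -4·h(5) = -1920
  h(5) = 480.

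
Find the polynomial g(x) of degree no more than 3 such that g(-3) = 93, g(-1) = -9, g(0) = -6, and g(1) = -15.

g(x) = -6x^3 - 6x^2 + 3x - 6

Write g(x) = ax^3 + bx^2 + cx + d. Substituting each data point gives a linear system:
  -27a + 9b - 3c + d = 93
  -a + b - c + d = -9
  d = -6
  a + b + c + d = -15
Solving the system yields a = -6, b = -6, c = 3, d = -6.
So g(x) = -6x^3 - 6x^2 + 3x - 6.
Check: g(1) = -15. ✓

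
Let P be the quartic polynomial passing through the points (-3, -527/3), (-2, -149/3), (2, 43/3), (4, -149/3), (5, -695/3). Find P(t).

Write P(t) = at^4 + bt^3 + ct^2 + dt + e. Substituting each data point gives a linear system:
  81a - 27b + 9c - 3d + e = -527/3
  16a - 8b + 4c - 2d + e = -149/3
  16a + 8b + 4c + 2d + e = 43/3
  256a + 64b + 16c + 4d + e = -149/3
  625a + 125b + 25c + 5d + e = -695/3
Solving the system yields a = -1, b = 3, c = 0, d = 4, e = -5/3.
So P(t) = -t⁴ + 3t³ + 4t - 5/3.
Check: P(-3) = -527/3. ✓

P(t) = -t^4 + 3t^3 + 4t - 5/3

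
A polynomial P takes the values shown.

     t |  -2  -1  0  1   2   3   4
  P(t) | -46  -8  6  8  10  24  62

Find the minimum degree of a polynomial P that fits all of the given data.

Forward differences of the values at t = -2, -1, 0, 1, 2, 3, 4:
  P  : -46  -8  6  8  10  24  62
  Δ  : 38  14  2  2  14  38
  Δ^2: -24  -12  0  12  24
  Δ^3: 12  12  12  12
  Δ^4: 0  0  0
  Δ^5: 0  0
  Δ^6: 0
The third differences are constant (12) and nonzero, while all higher differences vanish, so the minimal degree is 3.

3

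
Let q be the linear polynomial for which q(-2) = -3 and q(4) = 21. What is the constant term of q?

Write q(s) = as + b. Substituting each data point gives a linear system:
  -2a + b = -3
  4a + b = 21
Solving the system yields a = 4, b = 5.
So q(s) = 4s + 5.
The constant term is 5.

5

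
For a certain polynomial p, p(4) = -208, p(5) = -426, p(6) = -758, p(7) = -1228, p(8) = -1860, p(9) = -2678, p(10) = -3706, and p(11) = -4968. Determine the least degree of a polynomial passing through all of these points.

3

Forward differences of the values at x = 4, 5, 6, 7, 8, 9, 10, 11:
  p  : -208  -426  -758  -1228  -1860  -2678  -3706  -4968
  Δ  : -218  -332  -470  -632  -818  -1028  -1262
  Δ^2: -114  -138  -162  -186  -210  -234
  Δ^3: -24  -24  -24  -24  -24
  Δ^4: 0  0  0  0
  Δ^5: 0  0  0
  Δ^6: 0  0
  Δ^7: 0
The third differences are constant (-24) and nonzero, while all higher differences vanish, so the minimal degree is 3.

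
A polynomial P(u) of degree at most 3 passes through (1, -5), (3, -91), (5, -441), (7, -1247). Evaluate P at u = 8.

-1881

Forward differences of the values at u = 1, 3, 5, 7:
  P  : -5  -91  -441  -1247
  Δ  : -86  -350  -806
  Δ^2: -264  -456
  Δ^3: -192
The third differences are constant, confirming degree 3.
Interpolating (Newton forward form) and evaluating at u = 8 gives P(8) = -1881.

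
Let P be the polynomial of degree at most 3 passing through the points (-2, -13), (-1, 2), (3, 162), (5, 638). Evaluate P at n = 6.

Using the Lagrange interpolation formula with nodes -2, -1, 3, 5:
  L_0(n) = (n + 1)(n - 3)(n - 5) / -35
  L_1(n) = (n + 2)(n - 3)(n - 5) / 24
  L_2(n) = (n + 2)(n + 1)(n - 5) / -40
  L_3(n) = (n + 2)(n + 1)(n - 3) / 84
Then P(n) = -13·L_0(n) + 2·L_1(n) + 162·L_2(n) + 638·L_3(n).
Expanding and collecting terms gives P(n) = 4n^3 + 5n^2 + 2n + 3.
Evaluating at n = 6: P(6) = 1059.

1059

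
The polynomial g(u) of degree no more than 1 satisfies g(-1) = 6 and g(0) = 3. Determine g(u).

Write g(u) = au + b. Substituting each data point gives a linear system:
  -a + b = 6
  b = 3
Solving the system yields a = -3, b = 3.
So g(u) = -3u + 3.
Check: g(0) = 3. ✓

g(u) = -3u + 3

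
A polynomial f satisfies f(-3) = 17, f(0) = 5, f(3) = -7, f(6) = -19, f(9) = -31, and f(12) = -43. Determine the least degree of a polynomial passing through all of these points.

1

Forward differences of the values at s = -3, 0, 3, 6, 9, 12:
  f  : 17  5  -7  -19  -31  -43
  Δ  : -12  -12  -12  -12  -12
  Δ^2: 0  0  0  0
  Δ^3: 0  0  0
  Δ^4: 0  0
  Δ^5: 0
The first differences are constant (-12) and nonzero, while all higher differences vanish, so the minimal degree is 1.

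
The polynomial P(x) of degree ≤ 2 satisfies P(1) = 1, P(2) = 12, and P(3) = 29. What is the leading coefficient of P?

3

Write P(x) = ax^2 + bx + c. Substituting each data point gives a linear system:
  a + b + c = 1
  4a + 2b + c = 12
  9a + 3b + c = 29
Solving the system yields a = 3, b = 2, c = -4.
So P(x) = 3x^2 + 2x - 4.
The leading coefficient is 3.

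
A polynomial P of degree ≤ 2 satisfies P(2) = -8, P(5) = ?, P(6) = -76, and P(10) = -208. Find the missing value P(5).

The 3 known points determine the degree-2 polynomial uniquely.
Write P(u) = au^2 + bu + c. Substituting each data point gives a linear system:
  4a + 2b + c = -8
  36a + 6b + c = -76
  100a + 10b + c = -208
Solving the system yields a = -2, b = -1, c = 2.
So P(u) = -2u^2 - u + 2.
Then P(5) = -53.

-53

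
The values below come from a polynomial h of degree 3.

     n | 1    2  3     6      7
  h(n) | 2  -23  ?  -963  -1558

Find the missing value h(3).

The 4 known points determine the degree-3 polynomial uniquely.
Write h(n) = an^3 + bn^2 + cn + d. Substituting each data point gives a linear system:
  a + b + c + d = 2
  8a + 4b + 2c + d = -23
  216a + 36b + 6c + d = -963
  343a + 49b + 7c + d = -1558
Solving the system yields a = -5, b = 3, c = 1, d = 3.
So h(n) = -5n^3 + 3n^2 + n + 3.
Then h(3) = -102.

-102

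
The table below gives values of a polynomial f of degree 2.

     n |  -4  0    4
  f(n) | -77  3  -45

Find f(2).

-5

Using the Lagrange interpolation formula with nodes -4, 0, 4:
  L_0(n) = n(n - 4) / 32
  L_1(n) = (n + 4)(n - 4) / -16
  L_2(n) = (n + 4)n / 32
Then f(n) = -77·L_0(n) + 3·L_1(n) - 45·L_2(n).
Expanding and collecting terms gives f(n) = -4n^2 + 4n + 3.
Evaluating at n = 2: f(2) = -5.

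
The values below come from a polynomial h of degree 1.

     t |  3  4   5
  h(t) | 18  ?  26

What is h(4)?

22

On equispaced nodes a degree-1 polynomial has vanishing second forward difference, so
  h(3) - 2·h(4) + h(5) = 0.
Substituting the known values and solving for h(4):
  -2·h(4) = -44
  h(4) = 22.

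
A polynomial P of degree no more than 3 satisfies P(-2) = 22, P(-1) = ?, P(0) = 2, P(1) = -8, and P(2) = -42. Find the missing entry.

On equispaced nodes a degree-3 polynomial has vanishing fourth forward difference, so
  P(-2) - 4·P(-1) + 6·P(0) - 4·P(1) + P(2) = 0.
Substituting the known values and solving for P(-1):
  -4·P(-1) = -24
  P(-1) = 6.

6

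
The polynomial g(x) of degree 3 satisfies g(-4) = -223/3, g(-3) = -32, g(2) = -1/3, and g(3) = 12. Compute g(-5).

-428/3

Write g(x) = ax^3 + bx^2 + cx + d. Substituting each data point gives a linear system:
  -64a + 16b - 4c + d = -223/3
  -27a + 9b - 3c + d = -32
  8a + 4b + 2c + d = -1/3
  27a + 9b + 3c + d = 12
Solving the system yields a = 1, b = -1, c = -5/3, d = -1.
So g(x) = x^3 - x^2 - (5/3)x - 1.
Then g(-5) = -428/3.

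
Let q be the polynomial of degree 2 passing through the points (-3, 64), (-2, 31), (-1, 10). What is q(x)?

Write q(x) = ax^2 + bx + c. Substituting each data point gives a linear system:
  9a - 3b + c = 64
  4a - 2b + c = 31
  a - b + c = 10
Solving the system yields a = 6, b = -3, c = 1.
So q(x) = 6x^2 - 3x + 1.
Check: q(-3) = 64. ✓

q(x) = 6x^2 - 3x + 1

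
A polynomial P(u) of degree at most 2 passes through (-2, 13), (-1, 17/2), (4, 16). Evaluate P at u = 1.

11/2

Write P(u) = au^2 + bu + c. Substituting each data point gives a linear system:
  4a - 2b + c = 13
  a - b + c = 17/2
  16a + 4b + c = 16
Solving the system yields a = 1, b = -3/2, c = 6.
So P(u) = u^2 - (3/2)u + 6.
Then P(1) = 11/2.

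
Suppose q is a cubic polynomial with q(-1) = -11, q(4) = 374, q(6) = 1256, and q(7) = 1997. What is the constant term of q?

Write q(x) = ax^3 + bx^2 + cx + d. Substituting each data point gives a linear system:
  -a + b - c + d = -11
  64a + 16b + 4c + d = 374
  216a + 36b + 6c + d = 1256
  343a + 49b + 7c + d = 1997
Solving the system yields a = 6, b = -2, c = 5, d = 2.
So q(x) = 6x^3 - 2x^2 + 5x + 2.
The constant term is 2.

2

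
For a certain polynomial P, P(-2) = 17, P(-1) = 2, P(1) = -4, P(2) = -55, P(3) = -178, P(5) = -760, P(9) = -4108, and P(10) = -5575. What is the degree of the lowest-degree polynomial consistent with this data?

Divided differences on the nodes -2, -1, 1, 2, 3, 5, 9, 10:
  order 0: 17  2  -4  -55  -178  -760  -4108  -5575
  order 1: -15  -3  -51  -123  -291  -837  -1467
  order 2: 4  -16  -36  -56  -91  -126
  order 3: -5  -5  -5  -5  -5
  order 4: 0  0  0  0
  order 5: 0  0  0
  order 6: 0  0
  order 7: 0
The order-3 divided differences are all -5 (nonzero) and every higher order vanishes, so the data lies on a polynomial of degree exactly 3.

3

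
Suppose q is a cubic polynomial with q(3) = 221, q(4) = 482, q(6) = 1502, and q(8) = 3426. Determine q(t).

Write q(t) = at^3 + bt^2 + ct + d. Substituting each data point gives a linear system:
  27a + 9b + 3c + d = 221
  64a + 16b + 4c + d = 482
  216a + 36b + 6c + d = 1502
  512a + 64b + 8c + d = 3426
Solving the system yields a = 6, b = 5, c = 4, d = 2.
So q(t) = 6t^3 + 5t^2 + 4t + 2.
Check: q(6) = 1502. ✓

q(t) = 6t^3 + 5t^2 + 4t + 2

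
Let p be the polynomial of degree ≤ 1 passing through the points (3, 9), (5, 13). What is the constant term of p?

3

Write p(n) = an + b. Substituting each data point gives a linear system:
  3a + b = 9
  5a + b = 13
Solving the system yields a = 2, b = 3.
So p(n) = 2n + 3.
The constant term is 3.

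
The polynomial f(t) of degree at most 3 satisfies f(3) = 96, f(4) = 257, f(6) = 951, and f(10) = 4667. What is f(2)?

Using the Lagrange interpolation formula with nodes 3, 4, 6, 10:
  L_0(t) = (t - 4)(t - 6)(t - 10) / -21
  L_1(t) = (t - 3)(t - 6)(t - 10) / 12
  L_2(t) = (t - 3)(t - 4)(t - 10) / -24
  L_3(t) = (t - 3)(t - 4)(t - 6) / 168
Then f(t) = 96·L_0(t) + 257·L_1(t) + 951·L_2(t) + 4667·L_3(t).
Expanding and collecting terms gives f(t) = 5t^3 - 3t^2 - 3t - 3.
Evaluating at t = 2: f(2) = 19.

19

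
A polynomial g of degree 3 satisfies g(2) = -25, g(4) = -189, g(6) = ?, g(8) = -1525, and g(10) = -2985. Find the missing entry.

-641

On equispaced nodes a degree-3 polynomial has vanishing fourth forward difference, so
  g(2) - 4·g(4) + 6·g(6) - 4·g(8) + g(10) = 0.
Substituting the known values and solving for g(6):
  6·g(6) = -3846
  g(6) = -641.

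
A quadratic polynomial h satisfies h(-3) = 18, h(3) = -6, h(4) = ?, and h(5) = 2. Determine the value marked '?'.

The 3 known points determine the degree-2 polynomial uniquely.
Write h(s) = as^2 + bs + c. Substituting each data point gives a linear system:
  9a - 3b + c = 18
  9a + 3b + c = -6
  25a + 5b + c = 2
Solving the system yields a = 1, b = -4, c = -3.
So h(s) = s^2 - 4s - 3.
Then h(4) = -3.

-3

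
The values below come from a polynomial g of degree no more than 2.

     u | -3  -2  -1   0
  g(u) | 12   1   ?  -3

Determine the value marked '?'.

On equispaced nodes a degree-2 polynomial has vanishing third forward difference, so
  - g(-3) + 3·g(-2) - 3·g(-1) + g(0) = 0.
Substituting the known values and solving for g(-1):
  -3·g(-1) = 12
  g(-1) = -4.

-4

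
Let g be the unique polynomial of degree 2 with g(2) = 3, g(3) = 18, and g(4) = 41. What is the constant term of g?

Write g(t) = at^2 + bt + c. Substituting each data point gives a linear system:
  4a + 2b + c = 3
  9a + 3b + c = 18
  16a + 4b + c = 41
Solving the system yields a = 4, b = -5, c = -3.
So g(t) = 4t² - 5t - 3.
The constant term is -3.

-3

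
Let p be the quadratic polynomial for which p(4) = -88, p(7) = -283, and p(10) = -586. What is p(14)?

-1158

Forward differences of the values at t = 4, 7, 10:
  p  : -88  -283  -586
  Δ  : -195  -303
  Δ^2: -108
The second differences are constant, confirming degree 2.
Interpolating (Newton forward form) and evaluating at t = 14 gives p(14) = -1158.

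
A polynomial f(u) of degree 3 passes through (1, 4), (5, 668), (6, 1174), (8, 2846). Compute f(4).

Write f(u) = au^3 + bu^2 + cu + d. Substituting each data point gives a linear system:
  a + b + c + d = 4
  125a + 25b + 5c + d = 668
  216a + 36b + 6c + d = 1174
  512a + 64b + 8c + d = 2846
Solving the system yields a = 6, b = -4, c = 4, d = -2.
So f(u) = 6u^3 - 4u^2 + 4u - 2.
Then f(4) = 334.

334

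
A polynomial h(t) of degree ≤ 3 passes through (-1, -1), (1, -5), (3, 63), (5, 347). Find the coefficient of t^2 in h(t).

0

Write h(t) = at^3 + bt^2 + ct + d. Substituting each data point gives a linear system:
  -a + b - c + d = -1
  a + b + c + d = -5
  27a + 9b + 3c + d = 63
  125a + 25b + 5c + d = 347
Solving the system yields a = 3, b = 0, c = -5, d = -3.
So h(t) = 3t³ - 5t - 3.
The coefficient of t^2 is 0.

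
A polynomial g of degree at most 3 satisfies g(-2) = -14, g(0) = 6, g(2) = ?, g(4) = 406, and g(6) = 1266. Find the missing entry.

The 4 known points determine the degree-3 polynomial uniquely.
Write g(t) = at^3 + bt^2 + ct + d. Substituting each data point gives a linear system:
  -8a + 4b - 2c + d = -14
  d = 6
  64a + 16b + 4c + d = 406
  216a + 36b + 6c + d = 1266
Solving the system yields a = 5, b = 5, c = 0, d = 6.
So g(t) = 5t³ + 5t² + 6.
Then g(2) = 66.

66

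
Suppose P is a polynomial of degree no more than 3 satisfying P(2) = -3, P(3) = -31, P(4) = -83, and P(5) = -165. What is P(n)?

P(n) = -n^3 - 3n^2 + 6n + 5

Write P(n) = an^3 + bn^2 + cn + d. Substituting each data point gives a linear system:
  8a + 4b + 2c + d = -3
  27a + 9b + 3c + d = -31
  64a + 16b + 4c + d = -83
  125a + 25b + 5c + d = -165
Solving the system yields a = -1, b = -3, c = 6, d = 5.
So P(n) = -n³ - 3n² + 6n + 5.
Check: P(2) = -3. ✓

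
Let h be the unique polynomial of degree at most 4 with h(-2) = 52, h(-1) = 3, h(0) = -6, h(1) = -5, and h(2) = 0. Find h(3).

27

Using the Lagrange interpolation formula with nodes -2, -1, 0, 1, 2:
  L_0(s) = (s + 1)s(s - 1)(s - 2) / 24
  L_1(s) = (s + 2)s(s - 1)(s - 2) / -6
  L_2(s) = (s + 2)(s + 1)(s - 1)(s - 2) / 4
  L_3(s) = (s + 2)(s + 1)s(s - 2) / -6
  L_4(s) = (s + 2)(s + 1)s(s - 1) / 24
Then h(s) = 52·L_0(s) + 3·L_1(s) - 6·L_2(s) - 5·L_3(s) + 0·L_4(s).
Expanding and collecting terms gives h(s) = s^4 - 3s^3 + 4s^2 - s - 6.
Evaluating at s = 3: h(3) = 27.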